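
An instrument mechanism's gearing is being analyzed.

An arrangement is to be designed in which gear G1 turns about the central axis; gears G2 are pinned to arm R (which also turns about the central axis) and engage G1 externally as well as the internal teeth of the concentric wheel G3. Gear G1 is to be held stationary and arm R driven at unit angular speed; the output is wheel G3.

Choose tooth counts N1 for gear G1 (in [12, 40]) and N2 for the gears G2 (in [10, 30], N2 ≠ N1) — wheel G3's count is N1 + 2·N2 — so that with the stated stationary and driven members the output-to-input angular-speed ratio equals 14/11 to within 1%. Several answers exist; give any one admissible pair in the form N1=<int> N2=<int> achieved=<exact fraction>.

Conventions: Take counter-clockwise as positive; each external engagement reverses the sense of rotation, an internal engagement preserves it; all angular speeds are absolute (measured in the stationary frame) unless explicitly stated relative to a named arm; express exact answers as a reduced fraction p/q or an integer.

design class (target 14/11): planetary set
Willis with ω_sun = 0: ω_ring/ω_arm = (N1+N3)/N3; set equal to 14/11  ⇒  N3/N1 = 1/(14/11 − 1) = 11/3
N3 = N1 + 2·N2  ⇒  N2/N1 = (N3/N1 − 1)/2 = (11/3 − 1)/2 = 4/3
smallest multiple with N1 ≥ 12 and N2 ≥ 10: k = 4  ⇒  N1 = 4·3 = 12, N2 = 4·4 = 16 (N1 ≤ 40, N2 ≤ 30, N2 ≠ N1 ✓), N3 = 12 + 2·16 = 44
check: (N1+N3)/N3 with N1 = 12, N3 = 44 gives 14/11; |achieved − target| = 0 ≤ 7/550 ✓

N1=12 N2=16 achieved=14/11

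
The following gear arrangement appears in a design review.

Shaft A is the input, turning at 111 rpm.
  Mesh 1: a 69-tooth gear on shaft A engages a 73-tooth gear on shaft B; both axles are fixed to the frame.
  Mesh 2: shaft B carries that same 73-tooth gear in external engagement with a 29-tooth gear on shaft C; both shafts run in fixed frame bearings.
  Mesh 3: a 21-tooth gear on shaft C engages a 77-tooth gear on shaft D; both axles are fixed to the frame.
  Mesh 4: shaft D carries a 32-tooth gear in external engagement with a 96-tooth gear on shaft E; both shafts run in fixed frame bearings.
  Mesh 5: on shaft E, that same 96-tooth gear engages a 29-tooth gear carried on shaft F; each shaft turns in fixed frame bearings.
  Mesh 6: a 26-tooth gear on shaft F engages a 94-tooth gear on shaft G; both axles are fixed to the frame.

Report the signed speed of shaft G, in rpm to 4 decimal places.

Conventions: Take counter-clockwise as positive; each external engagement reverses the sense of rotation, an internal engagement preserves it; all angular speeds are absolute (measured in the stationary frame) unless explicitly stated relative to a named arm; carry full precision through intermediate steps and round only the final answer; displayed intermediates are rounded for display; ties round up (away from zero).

recognized (7 fixed axles, 6 meshes): fixed-axis compound train
mesh 1 [69T→73T]: ω = 111.0000×69/73 = 104.9178 rpm, sense flips to −
mesh 2 [73T→29T]: ω = 104.9178×73/29 = 264.1034 rpm, sense flips to +
mesh 3 [21T→77T]: ω = 264.1034×21/77 = 72.0282 rpm, sense flips to −
mesh 4 [32T→96T]: ω = 72.0282×32/96 = 24.0094 rpm, sense flips to +
mesh 5 [96T→29T]: ω = 24.0094×96/29 = 79.4794 rpm, sense flips to −
mesh 6 [26T→94T]: ω = 79.4794×26/94 = 21.9837 rpm, sense flips to +
signed output speed = +21.9837 rpm

+21.9837 rpm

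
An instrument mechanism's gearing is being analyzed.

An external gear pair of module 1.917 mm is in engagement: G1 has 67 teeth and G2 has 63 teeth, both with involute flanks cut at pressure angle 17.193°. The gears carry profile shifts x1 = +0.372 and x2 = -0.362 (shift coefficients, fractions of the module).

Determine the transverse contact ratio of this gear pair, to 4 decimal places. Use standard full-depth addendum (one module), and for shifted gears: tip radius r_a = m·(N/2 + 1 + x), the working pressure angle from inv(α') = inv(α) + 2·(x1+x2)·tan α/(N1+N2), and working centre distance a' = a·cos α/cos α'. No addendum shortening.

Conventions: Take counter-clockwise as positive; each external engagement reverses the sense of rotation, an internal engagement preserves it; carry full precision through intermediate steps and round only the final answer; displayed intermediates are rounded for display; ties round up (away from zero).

1.9615

topology: single-mesh involute geometry — m = 1.917, 67T/63T pair
base radii: r_b1 = 61.349818, r_b2 = 57.687143
tip radii: r_a1 = 66.849624, r_a2 = 61.608546
inv(α') = inv(17.193°) + 2·(+0.372-0.362)·tan α/(67+63) = 0.00939098  ⇒  α' = 17.22144°
a' = a·cos α / cos α' = 124.6050·cos 17.193°/cos 17.22144° = 124.624155
action lengths: √(r_a1²−r_b1²) = 26.553192, √(r_a2²−r_b2²) = 21.628835
base pitch p_b = π·m·cos α = 5.753318
CR = (26.553192 + 21.628835 − 124.624155·sin 17.22144°)/5.753318 = 1.961498
contact ratio ≈ 1.9615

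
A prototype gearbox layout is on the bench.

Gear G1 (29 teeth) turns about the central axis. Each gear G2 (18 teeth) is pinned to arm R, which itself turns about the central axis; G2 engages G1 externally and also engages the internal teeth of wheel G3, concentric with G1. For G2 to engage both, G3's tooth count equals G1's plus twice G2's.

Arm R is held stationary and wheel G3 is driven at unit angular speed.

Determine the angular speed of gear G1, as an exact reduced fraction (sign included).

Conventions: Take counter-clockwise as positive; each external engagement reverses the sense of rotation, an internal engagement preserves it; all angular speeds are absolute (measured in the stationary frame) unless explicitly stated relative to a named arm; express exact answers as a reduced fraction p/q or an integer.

planetary set (29T centre, 18T on arm, 65T internal) — Willis relation
ring teeth: 29 + 2·18 = 65
29(ω_sun−ω_arm) = −65(ω_ring−ω_arm),  ω_arm = 0, ω_ring = 1
ω_sun = 0 − (65/29)(1−0) = -65/29
exact speed ratio = -65/29

-65/29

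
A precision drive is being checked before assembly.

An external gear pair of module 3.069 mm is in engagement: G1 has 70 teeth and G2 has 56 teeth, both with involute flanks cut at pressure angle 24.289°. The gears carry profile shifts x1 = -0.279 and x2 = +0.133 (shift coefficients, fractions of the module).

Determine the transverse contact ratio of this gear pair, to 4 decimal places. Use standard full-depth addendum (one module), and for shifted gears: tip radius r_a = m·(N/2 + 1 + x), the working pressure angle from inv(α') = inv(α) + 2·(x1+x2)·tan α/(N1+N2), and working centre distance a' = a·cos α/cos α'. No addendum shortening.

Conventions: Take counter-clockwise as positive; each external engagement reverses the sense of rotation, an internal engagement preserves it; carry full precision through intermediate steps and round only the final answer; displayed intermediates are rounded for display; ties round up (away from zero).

class = single-mesh tooth geometry [involute pair 70T × 56T, m = 3.069]
base radii: r_b1 = 97.906867, r_b2 = 78.325494
tip radii: r_a1 = 109.627749, r_a2 = 89.409177
inv(α') = inv(24.289°) + 2·(-0.279+0.133)·tan α/(70+56) = 0.02631735  ⇒  α' = 23.99065°
a' = a·cos α / cos α' = 193.3470·cos 24.289°/cos 23.99065° = 192.896331
action lengths: √(r_a1²−r_b1²) = 49.320266, √(r_a2²−r_b2²) = 43.117490
base pitch p_b = π·m·cos α = 8.788100
CR = (49.320266 + 43.117490 − 192.896331·sin 23.99065°)/8.788100 = 1.594030
contact ratio ≈ 1.5940

1.5940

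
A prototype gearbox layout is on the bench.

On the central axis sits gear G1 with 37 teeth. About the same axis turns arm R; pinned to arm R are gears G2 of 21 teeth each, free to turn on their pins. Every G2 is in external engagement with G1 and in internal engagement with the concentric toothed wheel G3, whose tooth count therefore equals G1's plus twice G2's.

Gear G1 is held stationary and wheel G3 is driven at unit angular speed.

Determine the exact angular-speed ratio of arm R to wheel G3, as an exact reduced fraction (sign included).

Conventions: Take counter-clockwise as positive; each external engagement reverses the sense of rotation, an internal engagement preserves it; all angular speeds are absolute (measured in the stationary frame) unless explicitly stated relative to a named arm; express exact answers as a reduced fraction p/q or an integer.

class = planetary set [G3 = 37+2·21 = 79; Willis about the carrier]
ring teeth: 37 + 2·21 = 79
37(ω_sun−ω_arm) = −79(ω_ring−ω_arm),  ω_sun = 0, ω_ring = 1
37(0−ω_arm) = −79(1−ω_arm)  ⇒  116·ω_arm = 79  ⇒  ω_arm = 79/116
ω_out/ω_in = 79/116

79/116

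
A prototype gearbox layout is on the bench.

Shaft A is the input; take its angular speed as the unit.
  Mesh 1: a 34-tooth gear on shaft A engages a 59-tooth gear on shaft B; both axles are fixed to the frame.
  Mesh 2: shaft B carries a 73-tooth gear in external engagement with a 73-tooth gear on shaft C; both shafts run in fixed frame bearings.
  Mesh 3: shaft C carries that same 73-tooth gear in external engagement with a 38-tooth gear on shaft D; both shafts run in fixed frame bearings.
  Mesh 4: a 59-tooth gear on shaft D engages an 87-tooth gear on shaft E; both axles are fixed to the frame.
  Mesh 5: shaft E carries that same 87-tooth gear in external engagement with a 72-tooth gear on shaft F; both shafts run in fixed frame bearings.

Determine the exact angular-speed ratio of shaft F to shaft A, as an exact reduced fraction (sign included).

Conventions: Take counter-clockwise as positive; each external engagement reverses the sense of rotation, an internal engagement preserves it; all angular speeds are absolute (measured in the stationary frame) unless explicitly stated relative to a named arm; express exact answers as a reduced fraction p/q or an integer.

class = fixed-axis compound train [5 meshes; 5 ratios multiply, 5 sense flips]
mesh 1 [34T→59T]: running ratio 34/59, sense −
mesh 2 [73T→73T]: running ratio 34/59, sense +
mesh 3 [73T→38T]: running ratio 1241/1121, sense −
mesh 4 [59T→87T]: running ratio 1241/1653, sense +
mesh 5 [87T→72T]: running ratio 1241/1368, sense −
ω_out/ω_in = -1241/1368

-1241/1368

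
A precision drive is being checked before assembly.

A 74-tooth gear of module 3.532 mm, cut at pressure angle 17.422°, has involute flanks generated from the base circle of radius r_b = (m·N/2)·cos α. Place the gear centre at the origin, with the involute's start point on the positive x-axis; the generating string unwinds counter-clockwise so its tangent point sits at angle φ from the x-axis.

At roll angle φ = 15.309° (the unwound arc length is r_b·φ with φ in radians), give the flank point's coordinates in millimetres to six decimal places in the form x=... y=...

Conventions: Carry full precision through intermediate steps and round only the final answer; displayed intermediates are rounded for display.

x=129.060688 y=0.787183

class = single-mesh tooth geometry [base-circle involute, m = 3.532, 74T]
pitch radius r_p = m·N/2 = 3.532·74/2 = 130.684000
base radius r_b = r_p·cos α = 130.684000·cos 17.422° = 124.688928
roll angle φ = 15.309° = 0.26719246 rad
x = r_b·(cos φ + φ·sin φ) = 129.060688
y = r_b·(sin φ − φ·cos φ) = 0.787183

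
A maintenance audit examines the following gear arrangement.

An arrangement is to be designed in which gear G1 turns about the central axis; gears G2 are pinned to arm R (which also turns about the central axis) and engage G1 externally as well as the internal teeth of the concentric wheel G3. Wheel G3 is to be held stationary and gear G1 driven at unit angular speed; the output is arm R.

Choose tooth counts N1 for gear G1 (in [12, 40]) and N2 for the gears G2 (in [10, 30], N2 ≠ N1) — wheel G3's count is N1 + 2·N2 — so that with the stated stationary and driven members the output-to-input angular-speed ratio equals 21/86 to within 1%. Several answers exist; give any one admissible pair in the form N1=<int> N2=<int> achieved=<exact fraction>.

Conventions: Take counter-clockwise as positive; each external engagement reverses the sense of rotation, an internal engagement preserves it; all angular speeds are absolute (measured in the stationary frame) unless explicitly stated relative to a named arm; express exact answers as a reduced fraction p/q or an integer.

N1=21 N2=22 achieved=21/86

design class (target 21/86): planetary set
Willis with ω_ring = 0: ω_arm/ω_sun = N1/(N1+N3); set equal to 21/86  ⇒  N3/N1 = 1/(21/86) − 1 = 65/21
N3 = N1 + 2·N2  ⇒  N2/N1 = (N3/N1 − 1)/2 = (65/21 − 1)/2 = 22/21
smallest multiple with N1 ≥ 12 and N2 ≥ 10: k = 1  ⇒  N1 = 1·21 = 21, N2 = 1·22 = 22 (N1 ≤ 40, N2 ≤ 30, N2 ≠ N1 ✓), N3 = 21 + 2·22 = 65
check: N1/(N1+N3) with N1 = 21, N3 = 65 gives 21/86; |achieved − target| = 0 ≤ 21/8600 ✓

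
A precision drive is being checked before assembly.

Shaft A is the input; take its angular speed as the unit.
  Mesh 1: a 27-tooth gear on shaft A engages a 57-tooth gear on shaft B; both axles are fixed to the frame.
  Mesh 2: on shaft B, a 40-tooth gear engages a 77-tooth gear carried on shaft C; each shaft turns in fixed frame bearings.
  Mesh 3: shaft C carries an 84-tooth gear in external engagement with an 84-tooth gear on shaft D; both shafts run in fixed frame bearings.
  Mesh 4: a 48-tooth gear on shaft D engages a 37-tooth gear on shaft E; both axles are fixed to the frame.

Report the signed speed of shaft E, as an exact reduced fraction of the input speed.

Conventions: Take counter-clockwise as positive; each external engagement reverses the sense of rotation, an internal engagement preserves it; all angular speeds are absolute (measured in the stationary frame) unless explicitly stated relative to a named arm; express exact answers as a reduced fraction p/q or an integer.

4-mesh fixed-axis compound train (all bearings frame-fixed)
mesh 1 [27T→57T]: |ω|/ω_in = 1×27/57 = 9/19, sense flips to −
mesh 2 [40T→77T]: |ω|/ω_in = (9/19)×40/77 = 360/1463, sense flips to +
mesh 3 [84T→84T]: |ω|/ω_in = (360/1463)×84/84 = 360/1463, sense flips to −
mesh 4 [48T→37T]: |ω|/ω_in = (360/1463)×48/37 = 17280/54131, sense flips to +
signed output speed (× input speed) = 17280/54131

17280/54131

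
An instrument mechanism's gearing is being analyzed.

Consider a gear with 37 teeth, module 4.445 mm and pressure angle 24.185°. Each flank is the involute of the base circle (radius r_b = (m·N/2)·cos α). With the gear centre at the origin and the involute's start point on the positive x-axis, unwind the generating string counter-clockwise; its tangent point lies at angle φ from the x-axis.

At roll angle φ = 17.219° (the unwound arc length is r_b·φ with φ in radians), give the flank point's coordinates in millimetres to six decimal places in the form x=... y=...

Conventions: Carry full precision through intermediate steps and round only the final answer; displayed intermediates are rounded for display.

x=78.326196 y=0.672595

single-mesh involute tooth geometry (37T wheel at module 4.445)
pitch radius r_p = m·N/2 = 4.445·37/2 = 82.232500
base radius r_b = r_p·cos α = 82.232500·cos 24.185° = 75.014740
roll angle φ = 17.219° = 0.30052824 rad
x = r_b·(cos φ + φ·sin φ) = 78.326196
y = r_b·(sin φ − φ·cos φ) = 0.672595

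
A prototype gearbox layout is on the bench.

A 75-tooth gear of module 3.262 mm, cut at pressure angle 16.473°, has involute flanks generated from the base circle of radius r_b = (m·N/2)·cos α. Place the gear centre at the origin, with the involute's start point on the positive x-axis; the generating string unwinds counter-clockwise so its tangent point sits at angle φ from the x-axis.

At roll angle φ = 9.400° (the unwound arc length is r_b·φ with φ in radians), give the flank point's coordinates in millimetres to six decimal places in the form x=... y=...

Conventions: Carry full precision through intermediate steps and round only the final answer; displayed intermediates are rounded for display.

x=118.872053 y=0.172202

topology: single-mesh involute geometry — m = 3.262, N = 75
pitch radius r_p = m·N/2 = 3.262·75/2 = 122.325000
base radius r_b = r_p·cos α = 122.325000·cos 16.473° = 117.303983
roll angle φ = 9.400° = 0.16406095 rad
x = r_b·(cos φ + φ·sin φ) = 118.872053
y = r_b·(sin φ − φ·cos φ) = 0.172202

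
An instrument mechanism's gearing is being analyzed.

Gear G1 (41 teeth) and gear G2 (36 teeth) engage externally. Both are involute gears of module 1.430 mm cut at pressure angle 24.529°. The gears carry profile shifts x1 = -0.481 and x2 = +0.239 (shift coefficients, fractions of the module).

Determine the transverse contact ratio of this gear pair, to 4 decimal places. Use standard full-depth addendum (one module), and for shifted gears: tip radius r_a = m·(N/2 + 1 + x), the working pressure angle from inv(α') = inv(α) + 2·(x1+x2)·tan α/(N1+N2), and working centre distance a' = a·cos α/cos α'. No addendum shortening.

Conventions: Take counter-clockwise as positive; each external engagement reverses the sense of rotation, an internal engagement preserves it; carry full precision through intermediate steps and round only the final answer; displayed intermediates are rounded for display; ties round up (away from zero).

class = single-mesh tooth geometry [involute pair 41T × 36T, m = 1.430]
base radii: r_b1 = 26.669358, r_b2 = 23.416997
tip radii: r_a1 = 30.057170, r_a2 = 27.511770
inv(α') = inv(24.529°) + 2·(-0.481+0.239)·tan α/(41+36) = 0.02535744  ⇒  α' = 23.70926°
a' = a·cos α / cos α' = 55.0550·cos 24.529°/cos 23.70926° = 54.703459
action lengths: √(r_a1²−r_b1²) = 13.862857, √(r_a2²−r_b2²) = 14.440974
base pitch p_b = π·m·cos α = 4.087037
CR = (13.862857 + 14.440974 − 54.703459·sin 23.70926°)/4.087037 = 1.543367
contact ratio ≈ 1.5434

1.5434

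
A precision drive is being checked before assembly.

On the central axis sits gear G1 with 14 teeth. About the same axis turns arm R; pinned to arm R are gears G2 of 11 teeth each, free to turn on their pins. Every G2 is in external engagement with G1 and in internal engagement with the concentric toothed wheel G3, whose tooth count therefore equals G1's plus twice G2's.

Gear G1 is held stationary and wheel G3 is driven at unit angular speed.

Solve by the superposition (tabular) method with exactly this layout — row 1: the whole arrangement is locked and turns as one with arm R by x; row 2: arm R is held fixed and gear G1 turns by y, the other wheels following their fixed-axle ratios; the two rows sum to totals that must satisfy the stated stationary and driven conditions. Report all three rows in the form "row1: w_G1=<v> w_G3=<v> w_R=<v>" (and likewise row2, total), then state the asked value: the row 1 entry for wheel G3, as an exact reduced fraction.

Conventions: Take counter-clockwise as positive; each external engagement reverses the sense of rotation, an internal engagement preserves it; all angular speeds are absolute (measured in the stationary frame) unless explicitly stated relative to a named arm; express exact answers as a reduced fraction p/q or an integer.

recognized (axles ride arm R): planetary set, 14/11/36 teeth
row 1 (train locked, turned with arm): all members turn x
row 2 — arm fixed, fixed-axis ratios: sun y, ring −(14/36)·y, arm 0
boundary: total ω_sun = x + y = 0 and total ω_ring = x − (14/36)·y = 1  ⇒  y = -18/25, x = 18/25
row 2 ring = −(14/36)·(-18/25) = 7/25
totals (row 1 + row 2): sun 18/25 + (-18/25) = 0, ring 18/25 + 7/25 = 1, arm 18/25 + 0 = 18/25
asked cell (row1, ring) = 18/25

row1: w_G1=18/25 w_G3=18/25 w_R=18/25
row2: w_G1=-18/25 w_G3=7/25 w_R=0
total: w_G1=0 w_G3=1 w_R=18/25
asked value: 18/25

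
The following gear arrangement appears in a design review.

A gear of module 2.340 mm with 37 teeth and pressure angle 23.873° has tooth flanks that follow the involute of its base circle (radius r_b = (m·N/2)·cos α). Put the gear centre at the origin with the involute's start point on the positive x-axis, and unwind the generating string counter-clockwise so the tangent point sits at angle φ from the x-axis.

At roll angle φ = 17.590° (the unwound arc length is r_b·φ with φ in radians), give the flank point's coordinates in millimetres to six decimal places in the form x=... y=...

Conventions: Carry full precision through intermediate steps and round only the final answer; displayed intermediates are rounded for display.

recognized (one wheel, involute flank): single-mesh tooth geometry, m = 2.340, N = 37
pitch radius r_p = m·N/2 = 2.340·37/2 = 43.290000
base radius r_b = r_p·cos α = 43.290000·cos 23.873° = 39.586314
roll angle φ = 17.590° = 0.30700342 rad
x = r_b·(cos φ + φ·sin φ) = 41.408114
y = r_b·(sin φ − φ·cos φ) = 0.378229

x=41.408114 y=0.378229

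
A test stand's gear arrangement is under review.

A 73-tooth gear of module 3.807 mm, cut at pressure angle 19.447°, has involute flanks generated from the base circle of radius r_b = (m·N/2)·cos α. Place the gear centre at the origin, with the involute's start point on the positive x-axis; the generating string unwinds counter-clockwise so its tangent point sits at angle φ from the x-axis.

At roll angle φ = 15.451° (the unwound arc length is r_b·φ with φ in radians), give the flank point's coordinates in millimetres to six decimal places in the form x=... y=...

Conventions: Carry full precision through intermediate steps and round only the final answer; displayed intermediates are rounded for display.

x=135.706136 y=0.850322

class = single-mesh tooth geometry [base-circle involute, m = 3.807, 73T]
pitch radius r_p = m·N/2 = 3.807·73/2 = 138.955500
base radius r_b = r_p·cos α = 138.955500·cos 19.447° = 131.028070
roll angle φ = 15.451° = 0.26967082 rad
x = r_b·(cos φ + φ·sin φ) = 135.706136
y = r_b·(sin φ − φ·cos φ) = 0.850322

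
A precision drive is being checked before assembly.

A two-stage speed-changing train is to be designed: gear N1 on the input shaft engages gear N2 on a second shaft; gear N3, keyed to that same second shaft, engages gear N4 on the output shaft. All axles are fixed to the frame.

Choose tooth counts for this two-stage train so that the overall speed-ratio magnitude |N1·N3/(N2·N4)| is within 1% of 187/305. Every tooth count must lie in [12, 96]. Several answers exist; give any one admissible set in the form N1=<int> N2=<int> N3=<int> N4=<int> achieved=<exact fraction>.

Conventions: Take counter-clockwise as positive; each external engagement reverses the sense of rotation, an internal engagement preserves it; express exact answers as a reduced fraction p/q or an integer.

N1=17 N2=15 N3=33 N4=61 achieved=187/305

class = fixed-axis compound train [2-stage, 187/305 wanted]
target = 187/305 in lowest terms: an exact hit needs N1·N3 = k·187 and N2·N4 = k·305 for one integer k, every count in [12, 96]; additionally prefer no 1:1 stage (N1 ≠ N2, N3 ≠ N4)
k = 1…2: no 1:1-free in-range split of k·187 and k·305 into factor pairs; take k = 3
k = 3: N1·N3 = 561 = 17·33, N2·N4 = 915 = 15·61
achieved = 17·33/(15·61) = 187/305; |achieved − target| = 0 ≤ 187/30500 ✓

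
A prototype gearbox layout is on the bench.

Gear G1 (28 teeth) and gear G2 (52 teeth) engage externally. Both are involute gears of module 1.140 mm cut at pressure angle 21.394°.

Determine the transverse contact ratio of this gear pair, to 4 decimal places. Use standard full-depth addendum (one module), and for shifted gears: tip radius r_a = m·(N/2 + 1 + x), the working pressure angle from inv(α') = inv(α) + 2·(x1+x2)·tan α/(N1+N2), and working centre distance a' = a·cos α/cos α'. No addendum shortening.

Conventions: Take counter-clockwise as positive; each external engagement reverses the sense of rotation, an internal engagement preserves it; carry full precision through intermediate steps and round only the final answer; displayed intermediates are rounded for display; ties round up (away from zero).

1.6364

class = single-mesh tooth geometry [involute pair 28T × 52T, m = 1.140]
base radii: r_b1 = 14.860261, r_b2 = 27.597627
tip radii: r_a1 = 17.100000, r_a2 = 30.780000
no profile shift: α' = α, a' = a
action lengths: √(r_a1²−r_b1²) = 8.460653, √(r_a2²−r_b2²) = 13.630092
base pitch p_b = π·m·cos α = 3.334635
CR = (8.460653 + 13.630092 − 45.600000·sin 21.39400°)/3.334635 = 1.636404
contact ratio ≈ 1.6364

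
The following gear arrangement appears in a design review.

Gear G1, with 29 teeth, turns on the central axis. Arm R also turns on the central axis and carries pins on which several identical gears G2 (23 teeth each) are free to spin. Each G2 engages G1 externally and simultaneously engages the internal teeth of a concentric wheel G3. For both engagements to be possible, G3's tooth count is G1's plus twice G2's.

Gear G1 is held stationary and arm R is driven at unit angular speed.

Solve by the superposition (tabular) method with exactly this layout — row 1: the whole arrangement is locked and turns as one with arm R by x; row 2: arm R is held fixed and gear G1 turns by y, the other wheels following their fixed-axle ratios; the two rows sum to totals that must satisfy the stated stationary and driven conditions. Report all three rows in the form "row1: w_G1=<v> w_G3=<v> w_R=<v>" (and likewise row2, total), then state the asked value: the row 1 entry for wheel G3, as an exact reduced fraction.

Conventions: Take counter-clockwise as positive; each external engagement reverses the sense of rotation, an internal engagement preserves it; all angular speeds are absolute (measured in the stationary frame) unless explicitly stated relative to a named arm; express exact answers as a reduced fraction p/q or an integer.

topology: planetary set — G1 29T / G2 23T / G3 75T, arm = carrier (Willis)
superposition row 1 [locked train]: every member turns x
superposition row 2 [arm held]: sun y, ring −(29/75)·y, arm 0
boundary: total ω_sun = x + y = 0 and total ω_arm = x = 1  ⇒  y = -1, x = 1
row 2 ring = −(29/75)·(-1) = 29/75
totals (row 1 + row 2): sun 1 + (-1) = 0, ring 1 + 29/75 = 104/75, arm 1 + 0 = 1
asked cell (row1, ring) = 1

row1: w_G1=1 w_G3=1 w_R=1
row2: w_G1=-1 w_G3=29/75 w_R=0
total: w_G1=0 w_G3=104/75 w_R=1
asked value: 1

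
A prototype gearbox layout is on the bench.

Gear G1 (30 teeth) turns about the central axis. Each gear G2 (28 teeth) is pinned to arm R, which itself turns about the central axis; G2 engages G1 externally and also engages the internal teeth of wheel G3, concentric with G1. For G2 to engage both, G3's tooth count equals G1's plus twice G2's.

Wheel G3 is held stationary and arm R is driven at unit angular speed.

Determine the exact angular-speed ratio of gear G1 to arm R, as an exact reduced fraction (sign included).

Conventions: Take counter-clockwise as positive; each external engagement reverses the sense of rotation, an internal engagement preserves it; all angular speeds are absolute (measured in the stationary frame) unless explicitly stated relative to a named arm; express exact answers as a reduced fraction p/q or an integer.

58/15

recognized (axles ride arm R): planetary set, 30/28/86 teeth
ring teeth: 30 + 2·28 = 86
30(ω_sun−ω_arm) = −86(ω_ring−ω_arm),  ω_ring = 0, ω_arm = 1
ω_sun = 1 − (86/30)(0−1) = 58/15
ω_out/ω_in = 58/15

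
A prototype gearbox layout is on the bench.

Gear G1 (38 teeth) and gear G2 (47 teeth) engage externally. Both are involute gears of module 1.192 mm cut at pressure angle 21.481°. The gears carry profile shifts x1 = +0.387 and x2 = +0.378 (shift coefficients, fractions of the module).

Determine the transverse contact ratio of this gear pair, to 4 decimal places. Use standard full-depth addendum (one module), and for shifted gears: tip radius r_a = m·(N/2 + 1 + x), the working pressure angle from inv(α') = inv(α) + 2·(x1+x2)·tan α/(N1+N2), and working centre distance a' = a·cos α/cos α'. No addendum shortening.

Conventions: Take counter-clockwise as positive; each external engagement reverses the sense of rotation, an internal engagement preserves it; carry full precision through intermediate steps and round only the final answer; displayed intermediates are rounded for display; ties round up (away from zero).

single-mesh involute tooth geometry (38T engaging 47T at module 1.192)
base radii: r_b1 = 21.074848, r_b2 = 26.066260
tip radii: r_a1 = 24.301304, r_a2 = 29.654576
inv(α') = inv(21.481°) + 2·(+0.387+0.378)·tan α/(38+47) = 0.02569678  ⇒  α' = 23.80959°
a' = a·cos α / cos α' = 50.6600·cos 21.481°/cos 23.80959° = 51.526414
action lengths: √(r_a1²−r_b1²) = 12.099758, √(r_a2²−r_b2²) = 14.140155
base pitch p_b = π·m·cos α = 3.484663
CR = (12.099758 + 14.140155 − 51.526414·sin 23.80959°)/3.484663 = 1.560776
contact ratio ≈ 1.5608

1.5608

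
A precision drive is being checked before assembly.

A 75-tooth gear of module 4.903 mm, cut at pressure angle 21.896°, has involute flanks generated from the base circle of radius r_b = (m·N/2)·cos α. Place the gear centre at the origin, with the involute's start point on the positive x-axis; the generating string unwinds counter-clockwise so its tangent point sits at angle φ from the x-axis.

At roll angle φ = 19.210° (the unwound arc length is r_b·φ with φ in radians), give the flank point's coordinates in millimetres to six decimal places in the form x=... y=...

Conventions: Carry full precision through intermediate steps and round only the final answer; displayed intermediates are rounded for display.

x=179.919913 y=2.119238

class = single-mesh tooth geometry [base-circle involute, m = 4.903, 75T]
pitch radius r_p = m·N/2 = 4.903·75/2 = 183.862500
base radius r_b = r_p·cos α = 183.862500·cos 21.896° = 170.599080
roll angle φ = 19.210° = 0.33527775 rad
x = r_b·(cos φ + φ·sin φ) = 179.919913
y = r_b·(sin φ − φ·cos φ) = 2.119238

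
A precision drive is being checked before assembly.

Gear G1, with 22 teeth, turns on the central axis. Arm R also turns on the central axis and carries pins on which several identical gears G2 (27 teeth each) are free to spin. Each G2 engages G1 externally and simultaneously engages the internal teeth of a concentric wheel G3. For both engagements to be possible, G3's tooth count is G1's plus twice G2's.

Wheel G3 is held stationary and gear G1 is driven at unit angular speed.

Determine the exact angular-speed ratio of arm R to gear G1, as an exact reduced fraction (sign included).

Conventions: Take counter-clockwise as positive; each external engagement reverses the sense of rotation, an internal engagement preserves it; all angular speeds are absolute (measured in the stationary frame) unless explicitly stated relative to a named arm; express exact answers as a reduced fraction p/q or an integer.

planetary set (22T centre, 27T on arm, 76T internal) — Willis relation
ring teeth: 22 + 2·27 = 76
22(ω_sun−ω_arm) = −76(ω_ring−ω_arm),  ω_ring = 0, ω_sun = 1
22(1−ω_arm) = −76(0−ω_arm)  ⇒  98·ω_arm = 22  ⇒  ω_arm = 11/49
ω_out/ω_in = 11/49

11/49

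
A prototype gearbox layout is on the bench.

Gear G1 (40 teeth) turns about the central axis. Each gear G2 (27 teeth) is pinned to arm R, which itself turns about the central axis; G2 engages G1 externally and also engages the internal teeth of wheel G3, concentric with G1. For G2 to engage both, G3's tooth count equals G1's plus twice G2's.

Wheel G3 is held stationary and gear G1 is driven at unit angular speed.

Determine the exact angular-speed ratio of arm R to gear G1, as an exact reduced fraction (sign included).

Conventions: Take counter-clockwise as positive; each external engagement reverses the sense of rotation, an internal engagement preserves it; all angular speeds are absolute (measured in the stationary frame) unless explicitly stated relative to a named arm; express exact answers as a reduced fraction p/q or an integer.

topology: planetary set — G1 40T / G2 27T / G3 94T, arm = carrier (Willis)
ring teeth: 40 + 2·27 = 94
40(ω_sun−ω_arm) = −94(ω_ring−ω_arm),  ω_ring = 0, ω_sun = 1
40(1−ω_arm) = −94(0−ω_arm)  ⇒  134·ω_arm = 40  ⇒  ω_arm = 20/67
ω_out/ω_in = 20/67

20/67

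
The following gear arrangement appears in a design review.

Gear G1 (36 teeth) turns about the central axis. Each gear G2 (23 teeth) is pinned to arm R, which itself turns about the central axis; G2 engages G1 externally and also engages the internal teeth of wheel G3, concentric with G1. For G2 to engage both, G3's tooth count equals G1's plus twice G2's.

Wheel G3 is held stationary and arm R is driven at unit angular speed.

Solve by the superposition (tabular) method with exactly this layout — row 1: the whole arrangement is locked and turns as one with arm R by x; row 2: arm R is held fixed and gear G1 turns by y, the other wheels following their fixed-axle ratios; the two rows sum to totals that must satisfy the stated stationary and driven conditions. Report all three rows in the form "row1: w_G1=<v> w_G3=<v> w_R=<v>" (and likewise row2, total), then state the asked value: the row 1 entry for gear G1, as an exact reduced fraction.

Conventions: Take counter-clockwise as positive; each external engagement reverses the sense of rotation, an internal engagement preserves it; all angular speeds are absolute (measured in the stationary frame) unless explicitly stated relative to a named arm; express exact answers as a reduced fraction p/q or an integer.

class = planetary set [G3 = 36+2·23 = 82; Willis about the carrier]
row 1 — lock + rotate with arm: ω_sun = ω_ring = ω_arm = x
row 2 (arm held, sun turns y): ω_ring = −(36/82)·y, ω_arm = 0
boundary: total ω_ring = x − (36/82)·y = 0 and total ω_arm = x = 1  ⇒  y = 41/18, x = 1
row 2 ring = −(36/82)·41/18 = -1
totals (row 1 + row 2): sun 1 + 41/18 = 59/18, ring 1 + (-1) = 0, arm 1 + 0 = 1
asked cell (row1, sun) = 1

row1: w_G1=1 w_G3=1 w_R=1
row2: w_G1=41/18 w_G3=-1 w_R=0
total: w_G1=59/18 w_G3=0 w_R=1
asked value: 1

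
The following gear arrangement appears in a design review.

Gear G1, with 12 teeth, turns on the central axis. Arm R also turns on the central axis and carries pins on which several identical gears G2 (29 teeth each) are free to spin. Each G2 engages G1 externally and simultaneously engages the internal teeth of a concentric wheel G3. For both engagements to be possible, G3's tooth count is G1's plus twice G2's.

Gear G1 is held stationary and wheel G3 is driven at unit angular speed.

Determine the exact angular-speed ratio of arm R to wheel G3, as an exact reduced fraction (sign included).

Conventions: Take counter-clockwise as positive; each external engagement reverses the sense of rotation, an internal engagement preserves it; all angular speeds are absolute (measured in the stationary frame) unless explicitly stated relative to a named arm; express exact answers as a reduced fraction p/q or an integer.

class = planetary set [G3 = 12+2·29 = 70; Willis about the carrier]
ring teeth: 12 + 2·29 = 70
12(ω_sun−ω_arm) = −70(ω_ring−ω_arm),  ω_sun = 0, ω_ring = 1
12(0−ω_arm) = −70(1−ω_arm)  ⇒  82·ω_arm = 70  ⇒  ω_arm = 35/41
ω_out/ω_in = 35/41

35/41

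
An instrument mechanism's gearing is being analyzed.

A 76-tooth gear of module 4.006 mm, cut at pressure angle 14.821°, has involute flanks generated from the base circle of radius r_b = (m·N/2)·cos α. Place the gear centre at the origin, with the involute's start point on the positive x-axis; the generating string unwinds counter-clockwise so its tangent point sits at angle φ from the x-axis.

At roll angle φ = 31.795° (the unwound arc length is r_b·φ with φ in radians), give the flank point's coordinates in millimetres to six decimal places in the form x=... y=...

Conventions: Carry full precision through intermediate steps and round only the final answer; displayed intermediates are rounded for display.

topology: single-mesh involute geometry — m = 4.006, N = 76
pitch radius r_p = m·N/2 = 4.006·76/2 = 152.228000
base radius r_b = r_p·cos α = 152.228000·cos 14.821° = 147.163328
roll angle φ = 31.795° = 0.55492744 rad
x = r_b·(cos φ + φ·sin φ) = 168.107576
y = r_b·(sin φ − φ·cos φ) = 8.127439

x=168.107576 y=8.127439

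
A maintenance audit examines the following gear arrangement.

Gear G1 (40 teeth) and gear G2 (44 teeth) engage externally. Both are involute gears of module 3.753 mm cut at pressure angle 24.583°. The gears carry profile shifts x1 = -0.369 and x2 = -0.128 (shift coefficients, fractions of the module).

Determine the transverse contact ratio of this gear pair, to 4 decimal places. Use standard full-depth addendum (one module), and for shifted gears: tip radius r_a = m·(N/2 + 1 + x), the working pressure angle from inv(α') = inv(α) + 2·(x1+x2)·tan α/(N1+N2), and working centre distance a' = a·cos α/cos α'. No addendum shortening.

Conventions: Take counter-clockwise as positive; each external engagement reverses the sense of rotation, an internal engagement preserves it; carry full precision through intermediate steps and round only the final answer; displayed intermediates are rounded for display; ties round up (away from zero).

single-mesh involute tooth geometry (40T engaging 44T at module 3.753)
base radii: r_b1 = 68.256530, r_b2 = 75.082183
tip radii: r_a1 = 77.428143, r_a2 = 85.838616
inv(α') = inv(24.583°) + 2·(-0.369-0.128)·tan α/(40+44) = 0.02300913  ⇒  α' = 22.98729°
a' = a·cos α / cos α' = 157.6260·cos 24.583°/cos 22.98729° = 155.702836
action lengths: √(r_a1²−r_b1²) = 36.553569, √(r_a2²−r_b2²) = 41.604492
base pitch p_b = π·m·cos α = 10.721711
CR = (36.553569 + 41.604492 − 155.702836·sin 22.98729°)/10.721711 = 1.618391
contact ratio ≈ 1.6184

1.6184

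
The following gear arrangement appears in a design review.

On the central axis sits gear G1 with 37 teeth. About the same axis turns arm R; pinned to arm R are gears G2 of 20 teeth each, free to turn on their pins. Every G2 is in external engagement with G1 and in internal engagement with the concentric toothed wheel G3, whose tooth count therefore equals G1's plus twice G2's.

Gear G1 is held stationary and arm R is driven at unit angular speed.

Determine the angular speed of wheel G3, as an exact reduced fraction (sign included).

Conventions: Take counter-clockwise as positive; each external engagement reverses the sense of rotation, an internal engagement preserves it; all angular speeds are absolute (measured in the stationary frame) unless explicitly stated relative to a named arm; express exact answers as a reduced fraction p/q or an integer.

topology: planetary set — G1 37T / G2 20T / G3 77T, arm = carrier (Willis)
ring teeth: 37 + 2·20 = 77
37(ω_sun−ω_arm) = −77(ω_ring−ω_arm),  ω_sun = 0, ω_arm = 1
ω_ring = 1 − (37/77)(0−1) = 114/77
exact speed ratio = 114/77

114/77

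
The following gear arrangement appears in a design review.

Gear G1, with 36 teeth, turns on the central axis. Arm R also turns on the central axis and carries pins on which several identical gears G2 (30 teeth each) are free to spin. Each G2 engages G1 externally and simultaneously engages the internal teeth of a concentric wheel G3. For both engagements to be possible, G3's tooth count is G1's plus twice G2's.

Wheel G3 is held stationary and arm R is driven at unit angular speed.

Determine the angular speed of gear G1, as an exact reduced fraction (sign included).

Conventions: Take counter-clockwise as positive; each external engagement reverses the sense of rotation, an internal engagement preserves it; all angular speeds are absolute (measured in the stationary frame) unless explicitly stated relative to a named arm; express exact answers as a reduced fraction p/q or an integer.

11/3

planetary set (36T centre, 30T on arm, 96T internal) — Willis relation
ring teeth: 36 + 2·30 = 96
36(ω_sun−ω_arm) = −96(ω_ring−ω_arm),  ω_ring = 0, ω_arm = 1
ω_sun = 1 − (96/36)(0−1) = 11/3
exact speed ratio = 11/3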